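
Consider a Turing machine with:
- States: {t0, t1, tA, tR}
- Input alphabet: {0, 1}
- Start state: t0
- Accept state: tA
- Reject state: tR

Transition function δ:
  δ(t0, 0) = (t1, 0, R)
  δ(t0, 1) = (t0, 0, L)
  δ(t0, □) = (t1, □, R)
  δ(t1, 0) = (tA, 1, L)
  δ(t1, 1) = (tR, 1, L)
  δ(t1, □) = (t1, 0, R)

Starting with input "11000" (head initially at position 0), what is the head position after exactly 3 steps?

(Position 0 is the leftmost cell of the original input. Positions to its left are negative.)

Execution trace (head position shown):
Step 0: [t0]11000  (head at position 0)
Step 1: move left → [t0]□01000  (head at position -1)
Step 2: move right → □[t1]01000  (head at position 0)
Step 3: move left → [tA]□11000  (head at position -1)

After 3 steps, the head is at position -1.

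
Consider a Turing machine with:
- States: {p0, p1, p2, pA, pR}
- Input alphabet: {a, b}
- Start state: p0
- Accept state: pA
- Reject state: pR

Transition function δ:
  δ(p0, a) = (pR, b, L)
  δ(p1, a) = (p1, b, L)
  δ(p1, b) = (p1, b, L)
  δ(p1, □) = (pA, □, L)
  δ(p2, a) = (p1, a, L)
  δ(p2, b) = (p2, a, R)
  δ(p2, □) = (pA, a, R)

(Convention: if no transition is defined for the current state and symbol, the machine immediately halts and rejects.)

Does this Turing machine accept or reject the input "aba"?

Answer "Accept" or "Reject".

Execution trace:
Initial: [p0]aba
Step 1: δ(p0, a) = (pR, b, L) → [pR]□bba

The machine reaches the reject state pR and halts.

Answer: Reject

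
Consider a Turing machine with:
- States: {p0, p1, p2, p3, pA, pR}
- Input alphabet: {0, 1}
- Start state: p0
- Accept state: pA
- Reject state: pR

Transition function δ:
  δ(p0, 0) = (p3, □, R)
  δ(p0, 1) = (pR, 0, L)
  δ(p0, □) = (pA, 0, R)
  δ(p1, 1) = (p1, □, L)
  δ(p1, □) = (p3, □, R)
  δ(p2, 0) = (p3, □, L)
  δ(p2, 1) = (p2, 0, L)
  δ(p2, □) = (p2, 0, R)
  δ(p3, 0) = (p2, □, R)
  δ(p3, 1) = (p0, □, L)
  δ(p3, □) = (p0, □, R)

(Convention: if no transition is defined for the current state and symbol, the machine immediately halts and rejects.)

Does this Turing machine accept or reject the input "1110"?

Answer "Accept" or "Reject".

Execution trace:
Initial: [p0]1110
Step 1: δ(p0, 1) = (pR, 0, L) → [pR]□0110

The machine reaches the reject state pR and halts.

Answer: Reject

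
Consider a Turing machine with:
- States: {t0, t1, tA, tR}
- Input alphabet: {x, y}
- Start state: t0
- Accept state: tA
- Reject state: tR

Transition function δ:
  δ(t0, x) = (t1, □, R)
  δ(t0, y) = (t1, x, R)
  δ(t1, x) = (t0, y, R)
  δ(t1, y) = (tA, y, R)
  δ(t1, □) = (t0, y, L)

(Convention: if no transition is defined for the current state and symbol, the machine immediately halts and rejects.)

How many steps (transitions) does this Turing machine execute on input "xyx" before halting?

Execution trace:
Initial: [t0]xyx
Step 1: δ(t0, x) = (t1, □, R) → □[t1]yx
Step 2: δ(t1, y) = (tA, y, R) → □y[tA]x

The machine reaches the accept state tA and halts.

The machine executed 2 steps before halting.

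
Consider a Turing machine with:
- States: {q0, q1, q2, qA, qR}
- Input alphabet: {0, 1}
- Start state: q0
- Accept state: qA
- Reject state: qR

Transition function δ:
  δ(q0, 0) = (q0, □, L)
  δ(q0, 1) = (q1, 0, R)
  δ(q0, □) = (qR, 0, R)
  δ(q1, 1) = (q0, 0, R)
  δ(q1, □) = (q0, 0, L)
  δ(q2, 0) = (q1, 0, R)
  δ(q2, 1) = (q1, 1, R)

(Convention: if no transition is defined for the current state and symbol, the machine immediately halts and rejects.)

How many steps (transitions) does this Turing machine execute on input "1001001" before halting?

Execution trace:
Initial: [q0]1001001
Step 1: δ(q0, 1) = (q1, 0, R) → 0[q1]001001

No transition is defined for δ(q1, 0). By convention the machine halts and rejects.

The machine executed 1 step before halting.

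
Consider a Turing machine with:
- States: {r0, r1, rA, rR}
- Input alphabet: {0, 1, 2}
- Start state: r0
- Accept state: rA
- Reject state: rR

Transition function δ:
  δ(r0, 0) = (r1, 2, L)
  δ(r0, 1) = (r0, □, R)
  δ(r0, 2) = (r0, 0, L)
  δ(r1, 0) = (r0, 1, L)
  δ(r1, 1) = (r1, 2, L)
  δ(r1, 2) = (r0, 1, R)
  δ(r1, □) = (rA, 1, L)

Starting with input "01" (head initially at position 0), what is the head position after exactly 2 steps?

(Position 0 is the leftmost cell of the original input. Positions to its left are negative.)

Execution trace (head position shown):
Step 0: [r0]01  (head at position 0)
Step 1: move left → [r1]□21  (head at position -1)
Step 2: move left → [rA]□121  (head at position -2)

After 2 steps, the head is at position -2.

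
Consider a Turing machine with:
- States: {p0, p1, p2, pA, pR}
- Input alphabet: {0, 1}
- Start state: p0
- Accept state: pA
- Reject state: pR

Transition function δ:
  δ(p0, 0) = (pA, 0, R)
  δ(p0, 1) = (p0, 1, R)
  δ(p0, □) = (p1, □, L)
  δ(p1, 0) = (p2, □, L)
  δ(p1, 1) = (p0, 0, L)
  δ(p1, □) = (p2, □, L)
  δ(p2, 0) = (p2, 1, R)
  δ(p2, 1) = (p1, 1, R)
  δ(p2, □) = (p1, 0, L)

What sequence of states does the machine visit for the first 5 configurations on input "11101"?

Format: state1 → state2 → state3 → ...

Execution trace:
Initial: [p0]11101
Step 1: δ(p0, 1) = (p0, 1, R) → 1[p0]1101
Step 2: δ(p0, 1) = (p0, 1, R) → 11[p0]101
Step 3: δ(p0, 1) = (p0, 1, R) → 111[p0]01
Step 4: δ(p0, 0) = (pA, 0, R) → 1110[pA]1

The machine reaches the accept state pA and halts.

State sequence: p0 → p0 → p0 → p0 → pA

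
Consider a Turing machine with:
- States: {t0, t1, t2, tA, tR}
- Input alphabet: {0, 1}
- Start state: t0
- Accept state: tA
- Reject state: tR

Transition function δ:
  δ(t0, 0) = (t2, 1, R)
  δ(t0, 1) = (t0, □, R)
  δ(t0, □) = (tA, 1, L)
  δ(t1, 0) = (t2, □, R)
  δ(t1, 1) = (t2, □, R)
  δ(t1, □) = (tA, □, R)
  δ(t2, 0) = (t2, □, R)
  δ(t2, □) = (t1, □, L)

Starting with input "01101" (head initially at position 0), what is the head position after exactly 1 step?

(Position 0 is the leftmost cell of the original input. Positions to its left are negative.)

Execution trace (head position shown):
Step 0: [t0]01101  (head at position 0)
Step 1: move right → 1[t2]1101  (head at position 1)

After 1 step, the head is at position 1.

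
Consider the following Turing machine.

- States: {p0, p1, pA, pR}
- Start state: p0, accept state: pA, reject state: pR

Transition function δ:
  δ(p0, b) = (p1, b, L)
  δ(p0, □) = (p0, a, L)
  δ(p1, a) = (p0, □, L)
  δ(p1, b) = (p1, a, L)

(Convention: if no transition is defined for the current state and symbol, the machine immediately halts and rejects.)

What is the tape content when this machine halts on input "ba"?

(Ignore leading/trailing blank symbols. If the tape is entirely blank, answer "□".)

Execution trace:
Initial: [p0]ba
Step 1: δ(p0, b) = (p1, b, L) → [p1]□ba

No transition is defined for δ(p1, □). By convention the machine halts and rejects.

Final tape (ignoring leading/trailing blanks): ba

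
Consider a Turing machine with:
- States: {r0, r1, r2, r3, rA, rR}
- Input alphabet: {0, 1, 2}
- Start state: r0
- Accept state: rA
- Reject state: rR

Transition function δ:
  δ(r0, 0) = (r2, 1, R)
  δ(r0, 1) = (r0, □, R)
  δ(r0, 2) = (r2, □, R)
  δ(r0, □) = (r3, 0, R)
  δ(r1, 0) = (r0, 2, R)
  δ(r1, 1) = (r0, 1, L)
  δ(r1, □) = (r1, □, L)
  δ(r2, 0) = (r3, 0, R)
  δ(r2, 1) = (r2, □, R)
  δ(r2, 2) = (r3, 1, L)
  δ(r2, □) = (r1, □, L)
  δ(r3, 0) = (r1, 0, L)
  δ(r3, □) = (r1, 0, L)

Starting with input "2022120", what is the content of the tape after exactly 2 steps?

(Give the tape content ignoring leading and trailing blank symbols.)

Execution trace:
Initial: [r0]2022120
Step 1: δ(r0, 2) = (r2, □, R) → □[r2]022120
Step 2: δ(r2, 0) = (r3, 0, R) → □0[r3]22120

No transition is defined for δ(r3, 2). By convention the machine halts and rejects.

After 2 steps, the tape (ignoring leading/trailing blanks) is: 022120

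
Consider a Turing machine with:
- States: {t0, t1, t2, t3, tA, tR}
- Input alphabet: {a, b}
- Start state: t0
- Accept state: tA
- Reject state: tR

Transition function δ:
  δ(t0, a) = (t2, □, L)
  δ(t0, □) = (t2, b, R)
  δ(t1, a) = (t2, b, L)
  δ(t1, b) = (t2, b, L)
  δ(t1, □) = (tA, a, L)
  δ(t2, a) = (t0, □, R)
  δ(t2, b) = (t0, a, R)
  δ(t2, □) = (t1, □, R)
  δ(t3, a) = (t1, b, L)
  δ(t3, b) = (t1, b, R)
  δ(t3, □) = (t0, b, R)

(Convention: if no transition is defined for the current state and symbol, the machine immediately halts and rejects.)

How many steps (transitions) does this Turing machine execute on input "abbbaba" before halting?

Execution trace:
Initial: [t0]abbbaba
Step 1: δ(t0, a) = (t2, □, L) → [t2]□□bbbaba
Step 2: δ(t2, □) = (t1, □, R) → □[t1]□bbbaba
Step 3: δ(t1, □) = (tA, a, L) → [tA]□abbbaba

The machine reaches the accept state tA and halts.

The machine executed 3 steps before halting.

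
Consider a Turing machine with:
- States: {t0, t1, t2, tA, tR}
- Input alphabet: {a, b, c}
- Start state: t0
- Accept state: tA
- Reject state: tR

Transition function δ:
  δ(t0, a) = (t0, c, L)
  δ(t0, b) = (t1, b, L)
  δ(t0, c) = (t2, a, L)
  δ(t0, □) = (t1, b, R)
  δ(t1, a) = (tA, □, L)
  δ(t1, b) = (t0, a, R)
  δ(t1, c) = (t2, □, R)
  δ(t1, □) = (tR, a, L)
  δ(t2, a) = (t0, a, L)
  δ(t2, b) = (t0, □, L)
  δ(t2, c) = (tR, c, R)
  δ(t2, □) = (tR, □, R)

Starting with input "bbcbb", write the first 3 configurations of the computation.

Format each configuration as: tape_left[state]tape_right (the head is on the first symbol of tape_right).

Transitions applied:
Step 1: δ(t0, b) = (t1, b, L)
Step 2: δ(t1, □) = (tR, a, L)

The first 3 configurations are:
[t0]bbcbb ⊢ [t1]□bbcbb ⊢ [tR]□abbcbb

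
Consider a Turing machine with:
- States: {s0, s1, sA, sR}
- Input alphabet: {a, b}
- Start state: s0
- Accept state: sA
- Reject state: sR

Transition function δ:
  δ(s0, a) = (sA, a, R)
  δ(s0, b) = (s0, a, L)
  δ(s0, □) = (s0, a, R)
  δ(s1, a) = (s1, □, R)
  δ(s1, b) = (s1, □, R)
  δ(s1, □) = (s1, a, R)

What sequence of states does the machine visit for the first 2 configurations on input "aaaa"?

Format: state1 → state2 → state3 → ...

Execution trace:
Initial: [s0]aaaa
Step 1: δ(s0, a) = (sA, a, R) → a[sA]aaa

The machine reaches the accept state sA and halts.

State sequence: s0 → sA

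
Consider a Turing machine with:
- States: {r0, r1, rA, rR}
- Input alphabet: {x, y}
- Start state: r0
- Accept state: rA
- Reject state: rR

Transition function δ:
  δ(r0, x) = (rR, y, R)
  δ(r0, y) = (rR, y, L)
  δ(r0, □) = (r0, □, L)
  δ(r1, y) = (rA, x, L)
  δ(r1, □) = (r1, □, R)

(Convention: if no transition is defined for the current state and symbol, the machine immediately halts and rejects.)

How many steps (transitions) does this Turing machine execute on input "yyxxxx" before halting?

Execution trace:
Initial: [r0]yyxxxx
Step 1: δ(r0, y) = (rR, y, L) → [rR]□yyxxxx

The machine reaches the reject state rR and halts.

The machine executed 1 step before halting.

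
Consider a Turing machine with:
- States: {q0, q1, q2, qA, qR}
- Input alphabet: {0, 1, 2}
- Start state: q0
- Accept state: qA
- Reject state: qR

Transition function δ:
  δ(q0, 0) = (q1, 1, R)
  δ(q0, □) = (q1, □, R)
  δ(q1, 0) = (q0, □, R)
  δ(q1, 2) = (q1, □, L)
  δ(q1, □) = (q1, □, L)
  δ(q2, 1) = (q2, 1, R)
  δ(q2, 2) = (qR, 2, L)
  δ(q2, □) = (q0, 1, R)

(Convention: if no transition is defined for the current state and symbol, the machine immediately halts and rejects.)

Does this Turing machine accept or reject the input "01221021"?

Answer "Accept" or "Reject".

Execution trace:
Initial: [q0]01221021
Step 1: δ(q0, 0) = (q1, 1, R) → 1[q1]1221021

No transition is defined for δ(q1, 1). By convention the machine halts and rejects.

Answer: Reject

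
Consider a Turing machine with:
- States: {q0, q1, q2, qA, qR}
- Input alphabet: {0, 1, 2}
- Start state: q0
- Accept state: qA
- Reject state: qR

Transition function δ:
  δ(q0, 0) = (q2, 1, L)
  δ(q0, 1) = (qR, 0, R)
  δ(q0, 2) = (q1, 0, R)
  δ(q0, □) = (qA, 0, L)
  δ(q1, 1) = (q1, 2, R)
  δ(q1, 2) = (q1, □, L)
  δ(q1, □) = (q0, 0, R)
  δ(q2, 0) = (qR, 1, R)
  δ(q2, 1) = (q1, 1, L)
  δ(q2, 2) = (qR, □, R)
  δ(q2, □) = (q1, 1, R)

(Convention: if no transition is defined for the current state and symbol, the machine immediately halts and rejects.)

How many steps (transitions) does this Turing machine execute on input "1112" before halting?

Execution trace:
Initial: [q0]1112
Step 1: δ(q0, 1) = (qR, 0, R) → 0[qR]112

The machine reaches the reject state qR and halts.

The machine executed 1 step before halting.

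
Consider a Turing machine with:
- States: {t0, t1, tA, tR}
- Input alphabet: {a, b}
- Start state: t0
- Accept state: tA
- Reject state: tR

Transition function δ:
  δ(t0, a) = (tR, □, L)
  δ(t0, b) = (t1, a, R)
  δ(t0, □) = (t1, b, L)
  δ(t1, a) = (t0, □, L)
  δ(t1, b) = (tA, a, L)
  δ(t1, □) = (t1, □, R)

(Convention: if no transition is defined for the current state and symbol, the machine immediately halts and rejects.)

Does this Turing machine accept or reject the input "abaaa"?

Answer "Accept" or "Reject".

Execution trace:
Initial: [t0]abaaa
Step 1: δ(t0, a) = (tR, □, L) → [tR]□□baaa

The machine reaches the reject state tR and halts.

Answer: Reject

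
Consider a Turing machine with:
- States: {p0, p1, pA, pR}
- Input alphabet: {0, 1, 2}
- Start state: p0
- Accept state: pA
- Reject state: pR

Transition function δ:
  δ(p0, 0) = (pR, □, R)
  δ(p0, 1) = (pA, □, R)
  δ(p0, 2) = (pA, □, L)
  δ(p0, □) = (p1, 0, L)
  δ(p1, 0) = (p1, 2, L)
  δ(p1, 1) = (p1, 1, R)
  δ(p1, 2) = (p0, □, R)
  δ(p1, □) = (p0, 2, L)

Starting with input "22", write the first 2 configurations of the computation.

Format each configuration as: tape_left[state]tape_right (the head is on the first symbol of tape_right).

Transitions applied:
Step 1: δ(p0, 2) = (pA, □, L)

The first 2 configurations are:
[p0]22 ⊢ [pA]□□2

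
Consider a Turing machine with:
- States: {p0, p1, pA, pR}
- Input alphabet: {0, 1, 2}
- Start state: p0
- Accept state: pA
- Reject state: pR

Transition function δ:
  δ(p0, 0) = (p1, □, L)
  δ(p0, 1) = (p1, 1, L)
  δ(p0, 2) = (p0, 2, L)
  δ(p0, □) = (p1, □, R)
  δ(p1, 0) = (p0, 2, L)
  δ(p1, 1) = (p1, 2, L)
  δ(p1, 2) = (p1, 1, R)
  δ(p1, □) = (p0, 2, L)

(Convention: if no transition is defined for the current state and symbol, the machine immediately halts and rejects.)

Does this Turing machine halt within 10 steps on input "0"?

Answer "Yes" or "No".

Execution trace:
Initial: [p0]0
Step 1: δ(p0, 0) = (p1, □, L) → [p1]□□
Step 2: δ(p1, □) = (p0, 2, L) → [p0]□2□
Step 3: δ(p0, □) = (p1, □, R) → □[p1]2□
Step 4: δ(p1, 2) = (p1, 1, R) → □1[p1]□
Step 5: δ(p1, □) = (p0, 2, L) → □[p0]12
Step 6: δ(p0, 1) = (p1, 1, L) → [p1]□12
Step 7: δ(p1, □) = (p0, 2, L) → [p0]□212
Step 8: δ(p0, □) = (p1, □, R) → □[p1]212
Step 9: δ(p1, 2) = (p1, 1, R) → □1[p1]12
Step 10: δ(p1, 1) = (p1, 2, L) → □[p1]122

The machine has not reached a halting state after 10 steps.
The machine did not halt within the 10-step bound.

Answer: No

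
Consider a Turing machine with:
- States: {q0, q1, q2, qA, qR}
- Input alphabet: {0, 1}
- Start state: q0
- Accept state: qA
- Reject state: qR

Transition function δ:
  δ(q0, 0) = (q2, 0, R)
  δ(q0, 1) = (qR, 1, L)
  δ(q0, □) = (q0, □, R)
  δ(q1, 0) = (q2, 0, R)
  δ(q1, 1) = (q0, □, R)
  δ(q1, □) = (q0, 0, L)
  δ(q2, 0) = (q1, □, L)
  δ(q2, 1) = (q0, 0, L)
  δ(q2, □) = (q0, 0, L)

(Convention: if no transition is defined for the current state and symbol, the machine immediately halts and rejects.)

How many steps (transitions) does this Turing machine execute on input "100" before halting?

Execution trace:
Initial: [q0]100
Step 1: δ(q0, 1) = (qR, 1, L) → [qR]□100

The machine reaches the reject state qR and halts.

The machine executed 1 step before halting.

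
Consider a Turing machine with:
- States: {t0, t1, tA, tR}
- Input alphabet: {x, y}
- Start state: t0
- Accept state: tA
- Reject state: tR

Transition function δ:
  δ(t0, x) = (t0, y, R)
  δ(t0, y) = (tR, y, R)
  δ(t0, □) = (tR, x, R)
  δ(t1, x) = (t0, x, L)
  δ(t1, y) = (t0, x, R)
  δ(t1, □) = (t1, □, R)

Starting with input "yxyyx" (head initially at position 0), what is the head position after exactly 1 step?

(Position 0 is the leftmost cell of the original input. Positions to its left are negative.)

Execution trace (head position shown):
Step 0: [t0]yxyyx  (head at position 0)
Step 1: move right → y[tR]xyyx  (head at position 1)

After 1 step, the head is at position 1.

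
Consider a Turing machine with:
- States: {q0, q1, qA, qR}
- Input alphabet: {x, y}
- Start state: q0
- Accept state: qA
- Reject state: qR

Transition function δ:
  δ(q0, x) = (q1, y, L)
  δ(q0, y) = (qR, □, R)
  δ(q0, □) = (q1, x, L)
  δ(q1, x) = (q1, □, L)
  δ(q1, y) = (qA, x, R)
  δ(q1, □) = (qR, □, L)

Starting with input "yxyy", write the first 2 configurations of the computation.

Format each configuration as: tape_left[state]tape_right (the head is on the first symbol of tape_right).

Transitions applied:
Step 1: δ(q0, y) = (qR, □, R)

The first 2 configurations are:
[q0]yxyy ⊢ □[qR]xyy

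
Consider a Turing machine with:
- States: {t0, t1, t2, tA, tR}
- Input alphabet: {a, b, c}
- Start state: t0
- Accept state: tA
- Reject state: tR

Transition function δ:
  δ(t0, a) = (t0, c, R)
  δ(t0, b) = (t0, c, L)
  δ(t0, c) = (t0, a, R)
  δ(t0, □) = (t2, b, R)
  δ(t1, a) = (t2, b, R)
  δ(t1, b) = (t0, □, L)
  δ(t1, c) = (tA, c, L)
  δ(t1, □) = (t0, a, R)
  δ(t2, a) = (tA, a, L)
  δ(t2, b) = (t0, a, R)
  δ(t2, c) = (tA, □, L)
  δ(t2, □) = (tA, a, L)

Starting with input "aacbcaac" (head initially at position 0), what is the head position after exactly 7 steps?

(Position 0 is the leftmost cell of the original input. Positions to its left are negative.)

Execution trace (head position shown):
Step 0: [t0]aacbcaac  (head at position 0)
Step 1: move right → c[t0]acbcaac  (head at position 1)
Step 2: move right → cc[t0]cbcaac  (head at position 2)
Step 3: move right → cca[t0]bcaac  (head at position 3)
Step 4: move left → cc[t0]accaac  (head at position 2)
Step 5: move right → ccc[t0]ccaac  (head at position 3)
Step 6: move right → ccca[t0]caac  (head at position 4)
Step 7: move right → cccaa[t0]aac  (head at position 5)

After 7 steps, the head is at position 5.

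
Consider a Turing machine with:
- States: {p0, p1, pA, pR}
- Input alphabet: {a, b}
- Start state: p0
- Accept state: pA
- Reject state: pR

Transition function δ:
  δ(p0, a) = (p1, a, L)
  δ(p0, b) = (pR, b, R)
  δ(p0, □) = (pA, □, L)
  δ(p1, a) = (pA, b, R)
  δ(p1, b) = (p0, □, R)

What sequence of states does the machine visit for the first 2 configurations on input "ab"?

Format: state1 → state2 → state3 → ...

Execution trace:
Initial: [p0]ab
Step 1: δ(p0, a) = (p1, a, L) → [p1]□ab

No transition is defined for δ(p1, □). By convention the machine halts and rejects.

State sequence: p0 → p1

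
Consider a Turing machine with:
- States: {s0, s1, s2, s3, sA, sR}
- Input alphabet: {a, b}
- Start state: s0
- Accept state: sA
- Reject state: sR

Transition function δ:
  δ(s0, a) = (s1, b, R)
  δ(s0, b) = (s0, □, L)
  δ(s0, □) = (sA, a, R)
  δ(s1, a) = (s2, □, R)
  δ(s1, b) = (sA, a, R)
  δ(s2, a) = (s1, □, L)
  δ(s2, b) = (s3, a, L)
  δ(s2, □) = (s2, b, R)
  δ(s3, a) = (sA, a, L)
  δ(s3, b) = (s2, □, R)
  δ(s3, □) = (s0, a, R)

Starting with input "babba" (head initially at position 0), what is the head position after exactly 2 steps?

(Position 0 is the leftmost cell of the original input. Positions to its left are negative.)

Execution trace (head position shown):
Step 0: [s0]babba  (head at position 0)
Step 1: move left → [s0]□□abba  (head at position -1)
Step 2: move right → a[sA]□abba  (head at position 0)

After 2 steps, the head is at position 0.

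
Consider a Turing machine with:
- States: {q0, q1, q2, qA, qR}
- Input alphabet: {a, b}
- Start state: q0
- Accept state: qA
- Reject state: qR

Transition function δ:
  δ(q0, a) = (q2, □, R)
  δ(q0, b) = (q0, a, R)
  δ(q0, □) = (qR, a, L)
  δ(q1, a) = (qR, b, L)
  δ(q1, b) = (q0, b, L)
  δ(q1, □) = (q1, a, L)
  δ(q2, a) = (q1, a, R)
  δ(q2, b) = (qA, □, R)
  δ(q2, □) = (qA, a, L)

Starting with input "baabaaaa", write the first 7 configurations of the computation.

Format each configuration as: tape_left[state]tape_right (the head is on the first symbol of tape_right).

Transitions applied:
Step 1: δ(q0, b) = (q0, a, R)
Step 2: δ(q0, a) = (q2, □, R)
Step 3: δ(q2, a) = (q1, a, R)
Step 4: δ(q1, b) = (q0, b, L)
Step 5: δ(q0, a) = (q2, □, R)
Step 6: δ(q2, b) = (qA, □, R)

The first 7 configurations are:
[q0]baabaaaa ⊢ a[q0]aabaaaa ⊢ a□[q2]abaaaa ⊢ a□a[q1]baaaa ⊢ a□[q0]abaaaa ⊢ a□□[q2]baaaa ⊢ a□□□[qA]aaaa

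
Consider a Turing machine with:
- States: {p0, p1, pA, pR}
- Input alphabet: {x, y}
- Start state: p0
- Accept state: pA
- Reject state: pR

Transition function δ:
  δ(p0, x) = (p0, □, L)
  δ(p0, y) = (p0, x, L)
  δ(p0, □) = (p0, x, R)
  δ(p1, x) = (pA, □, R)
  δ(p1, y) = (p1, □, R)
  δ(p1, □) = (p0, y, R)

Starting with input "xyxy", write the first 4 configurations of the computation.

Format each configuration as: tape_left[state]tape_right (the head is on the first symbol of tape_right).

Transitions applied:
Step 1: δ(p0, x) = (p0, □, L)
Step 2: δ(p0, □) = (p0, x, R)
Step 3: δ(p0, □) = (p0, x, R)

The first 4 configurations are:
[p0]xyxy ⊢ [p0]□□yxy ⊢ x[p0]□yxy ⊢ xx[p0]yxy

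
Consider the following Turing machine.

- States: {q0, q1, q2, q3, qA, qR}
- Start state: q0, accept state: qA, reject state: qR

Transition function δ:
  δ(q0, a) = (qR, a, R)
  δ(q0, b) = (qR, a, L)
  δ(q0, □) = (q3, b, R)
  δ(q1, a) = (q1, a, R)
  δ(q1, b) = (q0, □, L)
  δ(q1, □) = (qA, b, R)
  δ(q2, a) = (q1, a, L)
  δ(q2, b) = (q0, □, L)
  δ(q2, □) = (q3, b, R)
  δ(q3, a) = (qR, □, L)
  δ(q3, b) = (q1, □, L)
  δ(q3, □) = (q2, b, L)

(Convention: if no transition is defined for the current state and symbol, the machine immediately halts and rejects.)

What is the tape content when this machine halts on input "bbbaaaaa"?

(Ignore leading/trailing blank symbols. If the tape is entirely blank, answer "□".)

Execution trace:
Initial: [q0]bbbaaaaa
Step 1: δ(q0, b) = (qR, a, L) → [qR]□abbaaaaa

The machine reaches the reject state qR and halts.

Final tape (ignoring leading/trailing blanks): abbaaaaa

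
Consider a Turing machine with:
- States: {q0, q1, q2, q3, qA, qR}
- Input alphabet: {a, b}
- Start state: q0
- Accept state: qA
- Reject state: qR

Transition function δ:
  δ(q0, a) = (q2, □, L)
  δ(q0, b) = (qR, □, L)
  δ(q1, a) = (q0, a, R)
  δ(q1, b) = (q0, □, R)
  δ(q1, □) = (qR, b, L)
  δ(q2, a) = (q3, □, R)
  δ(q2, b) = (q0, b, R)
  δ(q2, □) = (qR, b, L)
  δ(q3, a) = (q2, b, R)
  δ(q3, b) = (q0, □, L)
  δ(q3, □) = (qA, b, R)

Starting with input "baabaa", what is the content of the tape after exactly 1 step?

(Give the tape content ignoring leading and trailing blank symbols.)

Execution trace:
Initial: [q0]baabaa
Step 1: δ(q0, b) = (qR, □, L) → [qR]□□aabaa

The machine reaches the reject state qR and halts.

After 1 step, the tape (ignoring leading/trailing blanks) is: aabaa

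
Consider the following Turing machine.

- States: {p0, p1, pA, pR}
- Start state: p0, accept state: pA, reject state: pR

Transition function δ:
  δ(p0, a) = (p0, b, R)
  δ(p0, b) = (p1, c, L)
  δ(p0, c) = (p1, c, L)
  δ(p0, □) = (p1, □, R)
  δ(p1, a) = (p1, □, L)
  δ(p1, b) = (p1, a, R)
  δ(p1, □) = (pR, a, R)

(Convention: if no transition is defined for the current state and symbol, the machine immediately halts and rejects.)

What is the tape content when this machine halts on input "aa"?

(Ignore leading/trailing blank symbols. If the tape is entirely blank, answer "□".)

Execution trace:
Initial: [p0]aa
Step 1: δ(p0, a) = (p0, b, R) → b[p0]a
Step 2: δ(p0, a) = (p0, b, R) → bb[p0]□
Step 3: δ(p0, □) = (p1, □, R) → bb□[p1]□
Step 4: δ(p1, □) = (pR, a, R) → bb□a[pR]□

The machine reaches the reject state pR and halts.

Final tape (ignoring leading/trailing blanks): bb□a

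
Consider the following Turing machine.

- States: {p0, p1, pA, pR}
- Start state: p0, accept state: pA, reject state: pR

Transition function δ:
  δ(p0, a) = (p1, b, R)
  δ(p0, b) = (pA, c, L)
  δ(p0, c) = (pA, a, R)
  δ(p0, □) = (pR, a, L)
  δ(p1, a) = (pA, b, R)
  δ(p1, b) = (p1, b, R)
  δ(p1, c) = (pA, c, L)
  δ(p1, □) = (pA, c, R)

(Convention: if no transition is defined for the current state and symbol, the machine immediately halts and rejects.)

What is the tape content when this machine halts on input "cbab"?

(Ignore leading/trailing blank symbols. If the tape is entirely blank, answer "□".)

Execution trace:
Initial: [p0]cbab
Step 1: δ(p0, c) = (pA, a, R) → a[pA]bab

The machine reaches the accept state pA and halts.

Final tape (ignoring leading/trailing blanks): abab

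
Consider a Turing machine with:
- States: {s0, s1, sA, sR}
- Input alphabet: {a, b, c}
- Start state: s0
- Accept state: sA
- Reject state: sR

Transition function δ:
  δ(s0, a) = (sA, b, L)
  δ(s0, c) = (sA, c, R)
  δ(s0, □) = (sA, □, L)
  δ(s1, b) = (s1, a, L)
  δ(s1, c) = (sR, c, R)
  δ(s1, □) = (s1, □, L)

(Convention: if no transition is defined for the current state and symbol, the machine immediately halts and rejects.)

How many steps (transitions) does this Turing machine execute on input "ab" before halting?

Execution trace:
Initial: [s0]ab
Step 1: δ(s0, a) = (sA, b, L) → [sA]□bb

The machine reaches the accept state sA and halts.

The machine executed 1 step before halting.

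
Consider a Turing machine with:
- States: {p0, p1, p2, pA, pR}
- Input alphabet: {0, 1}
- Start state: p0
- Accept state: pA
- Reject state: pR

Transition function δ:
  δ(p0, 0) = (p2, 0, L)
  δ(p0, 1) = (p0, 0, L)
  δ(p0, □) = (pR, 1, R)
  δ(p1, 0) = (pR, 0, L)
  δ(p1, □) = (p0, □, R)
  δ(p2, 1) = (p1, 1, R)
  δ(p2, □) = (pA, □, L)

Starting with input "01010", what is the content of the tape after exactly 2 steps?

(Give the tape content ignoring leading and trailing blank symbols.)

Execution trace:
Initial: [p0]01010
Step 1: δ(p0, 0) = (p2, 0, L) → [p2]□01010
Step 2: δ(p2, □) = (pA, □, L) → [pA]□□01010

The machine reaches the accept state pA and halts.

After 2 steps, the tape (ignoring leading/trailing blanks) is: 01010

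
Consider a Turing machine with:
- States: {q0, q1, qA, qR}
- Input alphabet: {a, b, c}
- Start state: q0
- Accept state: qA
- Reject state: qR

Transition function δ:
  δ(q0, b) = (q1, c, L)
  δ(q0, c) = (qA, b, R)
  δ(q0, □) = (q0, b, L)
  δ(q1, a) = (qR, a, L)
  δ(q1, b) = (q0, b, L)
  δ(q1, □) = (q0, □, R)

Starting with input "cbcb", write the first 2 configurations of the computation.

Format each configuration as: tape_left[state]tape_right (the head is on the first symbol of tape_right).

Transitions applied:
Step 1: δ(q0, c) = (qA, b, R)

The first 2 configurations are:
[q0]cbcb ⊢ b[qA]bcb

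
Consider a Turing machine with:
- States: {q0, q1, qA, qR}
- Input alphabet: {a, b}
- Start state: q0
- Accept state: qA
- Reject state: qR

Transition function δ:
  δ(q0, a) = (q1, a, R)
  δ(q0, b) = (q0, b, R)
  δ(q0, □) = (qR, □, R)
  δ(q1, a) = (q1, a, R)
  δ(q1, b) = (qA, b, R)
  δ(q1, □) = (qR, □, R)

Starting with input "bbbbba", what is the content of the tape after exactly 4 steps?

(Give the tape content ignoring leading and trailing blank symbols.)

Execution trace:
Initial: [q0]bbbbba
Step 1: δ(q0, b) = (q0, b, R) → b[q0]bbbba
Step 2: δ(q0, b) = (q0, b, R) → bb[q0]bbba
Step 3: δ(q0, b) = (q0, b, R) → bbb[q0]bba
Step 4: δ(q0, b) = (q0, b, R) → bbbb[q0]ba

After 4 steps, the tape (ignoring leading/trailing blanks) is: bbbbba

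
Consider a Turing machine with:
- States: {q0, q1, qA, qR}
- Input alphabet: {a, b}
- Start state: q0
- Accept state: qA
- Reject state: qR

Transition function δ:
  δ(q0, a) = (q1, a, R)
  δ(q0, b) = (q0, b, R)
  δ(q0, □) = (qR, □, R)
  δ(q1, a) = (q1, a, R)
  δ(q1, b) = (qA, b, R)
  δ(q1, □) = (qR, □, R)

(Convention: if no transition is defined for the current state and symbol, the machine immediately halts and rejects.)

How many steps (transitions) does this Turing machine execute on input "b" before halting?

Execution trace:
Initial: [q0]b
Step 1: δ(q0, b) = (q0, b, R) → b[q0]□
Step 2: δ(q0, □) = (qR, □, R) → b□[qR]□

The machine reaches the reject state qR and halts.

The machine executed 2 steps before halting.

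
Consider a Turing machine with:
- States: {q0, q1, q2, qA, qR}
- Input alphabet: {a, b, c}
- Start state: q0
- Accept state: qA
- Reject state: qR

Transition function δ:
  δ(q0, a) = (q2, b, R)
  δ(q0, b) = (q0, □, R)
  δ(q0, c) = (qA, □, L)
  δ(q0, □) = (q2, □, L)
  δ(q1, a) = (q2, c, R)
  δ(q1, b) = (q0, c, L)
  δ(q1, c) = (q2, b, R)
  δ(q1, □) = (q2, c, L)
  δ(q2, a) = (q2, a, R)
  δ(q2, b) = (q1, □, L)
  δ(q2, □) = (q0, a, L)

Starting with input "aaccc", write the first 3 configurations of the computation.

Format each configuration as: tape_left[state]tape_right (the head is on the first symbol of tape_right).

Transitions applied:
Step 1: δ(q0, a) = (q2, b, R)
Step 2: δ(q2, a) = (q2, a, R)

The first 3 configurations are:
[q0]aaccc ⊢ b[q2]accc ⊢ ba[q2]ccc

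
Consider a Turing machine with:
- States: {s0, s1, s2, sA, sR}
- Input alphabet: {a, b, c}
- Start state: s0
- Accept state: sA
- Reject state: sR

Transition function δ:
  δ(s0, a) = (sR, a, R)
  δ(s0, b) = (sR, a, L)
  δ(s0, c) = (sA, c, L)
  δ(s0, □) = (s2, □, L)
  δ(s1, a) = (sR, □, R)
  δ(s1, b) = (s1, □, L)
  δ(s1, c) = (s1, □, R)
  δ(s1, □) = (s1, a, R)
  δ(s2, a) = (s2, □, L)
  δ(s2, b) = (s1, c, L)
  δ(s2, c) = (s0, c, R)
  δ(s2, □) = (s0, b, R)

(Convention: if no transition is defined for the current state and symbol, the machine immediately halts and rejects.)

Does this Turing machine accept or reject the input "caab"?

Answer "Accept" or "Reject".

Execution trace:
Initial: [s0]caab
Step 1: δ(s0, c) = (sA, c, L) → [sA]□caab

The machine reaches the accept state sA and halts.

Answer: Accept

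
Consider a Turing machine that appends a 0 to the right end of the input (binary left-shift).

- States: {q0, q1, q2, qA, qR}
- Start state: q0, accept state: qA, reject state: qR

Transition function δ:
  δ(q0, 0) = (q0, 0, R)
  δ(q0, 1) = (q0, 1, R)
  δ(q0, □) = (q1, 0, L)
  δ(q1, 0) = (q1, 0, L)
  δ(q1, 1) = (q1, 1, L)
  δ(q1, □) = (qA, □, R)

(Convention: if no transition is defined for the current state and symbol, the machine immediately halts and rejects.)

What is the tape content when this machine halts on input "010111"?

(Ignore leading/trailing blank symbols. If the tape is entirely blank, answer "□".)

Execution trace:
Initial: [q0]010111
Step 1: δ(q0, 0) = (q0, 0, R) → 0[q0]10111
Step 2: δ(q0, 1) = (q0, 1, R) → 01[q0]0111
Step 3: δ(q0, 0) = (q0, 0, R) → 010[q0]111
Step 4: δ(q0, 1) = (q0, 1, R) → 0101[q0]11
Step 5: δ(q0, 1) = (q0, 1, R) → 01011[q0]1
Step 6: δ(q0, 1) = (q0, 1, R) → 010111[q0]□
Step 7: δ(q0, □) = (q1, 0, L) → 01011[q1]10
Step 8: δ(q1, 1) = (q1, 1, L) → 0101[q1]110
Step 9: δ(q1, 1) = (q1, 1, L) → 010[q1]1110
Step 10: δ(q1, 1) = (q1, 1, L) → 01[q1]01110
Step 11: δ(q1, 0) = (q1, 0, L) → 0[q1]101110
Step 12: δ(q1, 1) = (q1, 1, L) → [q1]0101110
Step 13: δ(q1, 0) = (q1, 0, L) → [q1]□0101110
Step 14: δ(q1, □) = (qA, □, R) → □[qA]0101110

The machine reaches the accept state qA and halts.

Final tape (ignoring leading/trailing blanks): 0101110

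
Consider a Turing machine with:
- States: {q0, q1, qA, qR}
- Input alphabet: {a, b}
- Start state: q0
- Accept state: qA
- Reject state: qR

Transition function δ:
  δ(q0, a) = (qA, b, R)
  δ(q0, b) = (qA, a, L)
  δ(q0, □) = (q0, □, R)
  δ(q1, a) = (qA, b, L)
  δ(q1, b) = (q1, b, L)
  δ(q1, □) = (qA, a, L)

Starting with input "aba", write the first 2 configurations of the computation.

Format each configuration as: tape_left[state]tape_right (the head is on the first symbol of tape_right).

Transitions applied:
Step 1: δ(q0, a) = (qA, b, R)

The first 2 configurations are:
[q0]aba ⊢ b[qA]ba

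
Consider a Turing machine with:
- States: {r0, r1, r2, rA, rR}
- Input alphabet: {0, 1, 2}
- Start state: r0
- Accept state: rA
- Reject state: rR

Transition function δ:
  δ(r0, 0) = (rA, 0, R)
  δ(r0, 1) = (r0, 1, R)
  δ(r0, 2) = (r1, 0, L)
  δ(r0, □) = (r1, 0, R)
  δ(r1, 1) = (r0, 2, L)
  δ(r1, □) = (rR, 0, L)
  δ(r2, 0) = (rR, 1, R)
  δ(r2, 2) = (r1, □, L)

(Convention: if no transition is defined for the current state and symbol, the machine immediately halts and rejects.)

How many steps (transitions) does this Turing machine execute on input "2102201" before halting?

Execution trace:
Initial: [r0]2102201
Step 1: δ(r0, 2) = (r1, 0, L) → [r1]□0102201
Step 2: δ(r1, □) = (rR, 0, L) → [rR]□00102201

The machine reaches the reject state rR and halts.

The machine executed 2 steps before halting.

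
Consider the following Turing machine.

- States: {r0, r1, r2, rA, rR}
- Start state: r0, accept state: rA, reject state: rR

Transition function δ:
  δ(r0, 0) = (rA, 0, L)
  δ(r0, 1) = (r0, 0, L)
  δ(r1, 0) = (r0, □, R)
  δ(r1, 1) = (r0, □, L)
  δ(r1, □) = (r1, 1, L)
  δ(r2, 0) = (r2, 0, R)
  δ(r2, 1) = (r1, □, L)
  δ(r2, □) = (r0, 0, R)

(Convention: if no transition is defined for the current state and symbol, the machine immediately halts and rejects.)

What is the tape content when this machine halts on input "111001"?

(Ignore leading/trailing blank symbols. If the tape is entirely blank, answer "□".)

Execution trace:
Initial: [r0]111001
Step 1: δ(r0, 1) = (r0, 0, L) → [r0]□011001

No transition is defined for δ(r0, □). By convention the machine halts and rejects.

Final tape (ignoring leading/trailing blanks): 011001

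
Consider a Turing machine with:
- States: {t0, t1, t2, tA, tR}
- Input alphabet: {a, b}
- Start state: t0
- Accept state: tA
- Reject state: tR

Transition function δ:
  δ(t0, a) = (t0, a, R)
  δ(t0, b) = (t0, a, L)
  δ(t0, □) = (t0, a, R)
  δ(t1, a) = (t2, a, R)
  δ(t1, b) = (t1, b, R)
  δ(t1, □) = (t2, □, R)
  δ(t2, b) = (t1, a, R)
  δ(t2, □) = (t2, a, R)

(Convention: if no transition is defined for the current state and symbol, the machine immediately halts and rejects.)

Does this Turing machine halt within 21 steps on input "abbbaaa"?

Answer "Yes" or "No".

Execution trace:
Initial: [t0]abbbaaa
Step 1: δ(t0, a) = (t0, a, R) → a[t0]bbbaaa
Step 2: δ(t0, b) = (t0, a, L) → [t0]aabbaaa
Step 3: δ(t0, a) = (t0, a, R) → a[t0]abbaaa
Step 4: δ(t0, a) = (t0, a, R) → aa[t0]bbaaa
Step 5: δ(t0, b) = (t0, a, L) → a[t0]aabaaa
Step 6: δ(t0, a) = (t0, a, R) → aa[t0]abaaa
Step 7: δ(t0, a) = (t0, a, R) → aaa[t0]baaa
Step 8: δ(t0, b) = (t0, a, L) → aa[t0]aaaaa
Step 9: δ(t0, a) = (t0, a, R) → aaa[t0]aaaa
Step 10: δ(t0, a) = (t0, a, R) → aaaa[t0]aaa
Step 11: δ(t0, a) = (t0, a, R) → aaaaa[t0]aa
Step 12: δ(t0, a) = (t0, a, R) → aaaaaa[t0]a
Step 13: δ(t0, a) = (t0, a, R) → aaaaaaa[t0]□
Step 14: δ(t0, □) = (t0, a, R) → aaaaaaaa[t0]□
Step 15: δ(t0, □) = (t0, a, R) → aaaaaaaaa[t0]□
Step 16: δ(t0, □) = (t0, a, R) → aaaaaaaaaa[t0]□
Step 17: δ(t0, □) = (t0, a, R) → aaaaaaaaaaa[t0]□
Step 18: δ(t0, □) = (t0, a, R) → aaaaaaaaaaaa[t0]□
Step 19: δ(t0, □) = (t0, a, R) → aaaaaaaaaaaaa[t0]□
Step 20: δ(t0, □) = (t0, a, R) → aaaaaaaaaaaaaa[t0]□
Step 21: δ(t0, □) = (t0, a, R) → aaaaaaaaaaaaaaa[t0]□

The machine has not reached a halting state after 21 steps.
The machine did not halt within the 21-step bound.

Answer: No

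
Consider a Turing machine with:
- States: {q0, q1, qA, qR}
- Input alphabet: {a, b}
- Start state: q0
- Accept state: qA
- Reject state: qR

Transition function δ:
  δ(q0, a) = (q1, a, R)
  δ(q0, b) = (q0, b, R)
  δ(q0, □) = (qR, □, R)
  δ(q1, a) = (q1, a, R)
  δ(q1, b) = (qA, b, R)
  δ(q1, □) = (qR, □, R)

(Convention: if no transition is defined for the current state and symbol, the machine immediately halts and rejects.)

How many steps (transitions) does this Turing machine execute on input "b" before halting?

Execution trace:
Initial: [q0]b
Step 1: δ(q0, b) = (q0, b, R) → b[q0]□
Step 2: δ(q0, □) = (qR, □, R) → b□[qR]□

The machine reaches the reject state qR and halts.

The machine executed 2 steps before halting.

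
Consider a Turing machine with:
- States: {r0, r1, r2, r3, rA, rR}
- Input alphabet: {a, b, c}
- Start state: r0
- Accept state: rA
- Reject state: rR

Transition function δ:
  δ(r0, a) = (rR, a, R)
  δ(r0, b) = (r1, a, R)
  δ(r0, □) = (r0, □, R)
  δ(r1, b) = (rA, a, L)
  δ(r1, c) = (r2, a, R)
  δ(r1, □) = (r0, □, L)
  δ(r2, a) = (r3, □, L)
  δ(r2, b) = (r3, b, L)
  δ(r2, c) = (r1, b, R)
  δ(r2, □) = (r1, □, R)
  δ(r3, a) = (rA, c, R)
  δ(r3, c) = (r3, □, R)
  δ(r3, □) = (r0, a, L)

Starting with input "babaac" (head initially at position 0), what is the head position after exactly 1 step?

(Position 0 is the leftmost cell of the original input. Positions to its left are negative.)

Execution trace (head position shown):
Step 0: [r0]babaac  (head at position 0)
Step 1: move right → a[r1]abaac  (head at position 1)

After 1 step, the head is at position 1.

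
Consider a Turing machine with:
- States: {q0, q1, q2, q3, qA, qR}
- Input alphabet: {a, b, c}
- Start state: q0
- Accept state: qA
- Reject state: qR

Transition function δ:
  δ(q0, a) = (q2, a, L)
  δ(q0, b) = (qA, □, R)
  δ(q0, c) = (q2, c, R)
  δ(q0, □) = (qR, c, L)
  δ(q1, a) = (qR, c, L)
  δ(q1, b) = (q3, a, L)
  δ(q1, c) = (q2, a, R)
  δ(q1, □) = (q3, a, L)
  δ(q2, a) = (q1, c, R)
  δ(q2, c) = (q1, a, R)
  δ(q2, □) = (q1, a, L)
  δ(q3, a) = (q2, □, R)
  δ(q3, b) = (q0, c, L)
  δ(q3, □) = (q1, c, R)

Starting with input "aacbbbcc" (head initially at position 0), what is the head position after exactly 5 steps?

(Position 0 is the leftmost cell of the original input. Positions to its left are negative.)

Execution trace (head position shown):
Step 0: [q0]aacbbbcc  (head at position 0)
Step 1: move left → [q2]□aacbbbcc  (head at position -1)
Step 2: move left → [q1]□aaacbbbcc  (head at position -2)
Step 3: move left → [q3]□aaaacbbbcc  (head at position -3)
Step 4: move right → c[q1]aaaacbbbcc  (head at position -2)
Step 5: move left → [qR]ccaaacbbbcc  (head at position -3)

After 5 steps, the head is at position -3.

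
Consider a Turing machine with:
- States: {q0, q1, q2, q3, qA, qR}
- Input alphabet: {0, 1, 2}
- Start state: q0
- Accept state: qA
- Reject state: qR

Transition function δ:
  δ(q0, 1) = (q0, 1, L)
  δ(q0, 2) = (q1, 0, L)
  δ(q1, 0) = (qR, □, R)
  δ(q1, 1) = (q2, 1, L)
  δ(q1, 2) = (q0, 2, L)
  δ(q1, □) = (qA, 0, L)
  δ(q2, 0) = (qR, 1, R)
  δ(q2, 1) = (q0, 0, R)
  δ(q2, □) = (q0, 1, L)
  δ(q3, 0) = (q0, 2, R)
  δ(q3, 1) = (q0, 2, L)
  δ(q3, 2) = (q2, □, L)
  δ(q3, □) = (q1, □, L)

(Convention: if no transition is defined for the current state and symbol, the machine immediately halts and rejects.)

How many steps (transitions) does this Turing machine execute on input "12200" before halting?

Execution trace:
Initial: [q0]12200
Step 1: δ(q0, 1) = (q0, 1, L) → [q0]□12200

No transition is defined for δ(q0, □). By convention the machine halts and rejects.

The machine executed 1 step before halting.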